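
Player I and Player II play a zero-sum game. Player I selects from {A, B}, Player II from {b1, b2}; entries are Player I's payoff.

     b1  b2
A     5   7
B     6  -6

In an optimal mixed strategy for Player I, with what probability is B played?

1/7

Row minima: A → 5, B → -6; maximin = 5.
Column maxima: b1 → 6, b2 → 7; minimax = 6.
5 ≠ 6, so there is no saddle point; optimal play is mixed.
Let Player I play A with probability p. Expected payoff against b1: 5p + 6(1−p) = −p + 6; against b2: 7p + (-6)(1−p) = 13p − 6.
Setting these equal: −p + 6 = 13p − 6 ⇒ −14p = -12 ⇒ p = 6/7, and the value is (-1)·(6/7) + 6 = 36/7.
For Player II: with q = P(b1), equating A's and B's payoffs gives −2q + 7 = 12q − 6 ⇒ q = 13/14.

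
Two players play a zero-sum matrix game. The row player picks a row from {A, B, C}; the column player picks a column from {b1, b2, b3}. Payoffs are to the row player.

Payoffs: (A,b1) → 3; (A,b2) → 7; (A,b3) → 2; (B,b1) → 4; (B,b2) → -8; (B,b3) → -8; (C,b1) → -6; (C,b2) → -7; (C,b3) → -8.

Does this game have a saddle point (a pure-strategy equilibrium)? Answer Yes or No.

Yes

Row minima: A → 2, B → -8, C → -8; maximin = 2.
Column maxima: b1 → 4, b2 → 7, b3 → 2; minimax = 2.
maximin = minimax = 2, so a saddle point exists.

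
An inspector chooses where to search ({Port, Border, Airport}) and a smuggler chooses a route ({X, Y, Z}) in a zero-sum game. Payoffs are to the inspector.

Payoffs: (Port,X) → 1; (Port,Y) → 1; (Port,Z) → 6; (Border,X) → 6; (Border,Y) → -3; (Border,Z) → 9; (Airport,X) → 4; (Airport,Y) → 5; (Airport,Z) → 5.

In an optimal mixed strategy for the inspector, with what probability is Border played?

1/10

Row minima: Port → 1, Border → -3, Airport → 4; maximin = 4.
Column maxima: X → 6, Y → 5, Z → 9; minimax = 5.
4 ≠ 5, so there is no saddle point; optimal play is mixed.
Z is strictly dominated by X (it gives the inspector strictly more in every row), so the smuggler never plays it.
With Z eliminated, Port is strictly dominated by Airport (Airport gives the inspector strictly more in every remaining column), so the inspector never plays it.
On the remaining 2×2 (Border, Airport vs X, Y):
Let the inspector play Border with probability p. Expected payoff against X: 6p + 4(1−p) = 2p + 4; against Y: (-3)p + 5(1−p) = −8p + 5.
Setting these equal: 2p + 4 = −8p + 5 ⇒ 10p = 1 ⇒ p = 1/10, and the value is (2)·(1/10) + 4 = 21/5.
For the smuggler: with q = P(X), equating Border's and Airport's payoffs gives 9q − 3 = −q + 5 ⇒ q = 4/5.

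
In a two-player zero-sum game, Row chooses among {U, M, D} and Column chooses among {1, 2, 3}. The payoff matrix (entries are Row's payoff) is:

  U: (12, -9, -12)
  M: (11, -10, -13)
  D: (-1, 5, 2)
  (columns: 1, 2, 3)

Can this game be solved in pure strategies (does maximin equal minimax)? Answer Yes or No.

No

Row minima: U → -12, M → -13, D → -1; maximin = -1.
Column maxima: 1 → 12, 2 → 5, 3 → 2; minimax = 2.
-1 ≠ 2, so no pure-strategy equilibrium exists.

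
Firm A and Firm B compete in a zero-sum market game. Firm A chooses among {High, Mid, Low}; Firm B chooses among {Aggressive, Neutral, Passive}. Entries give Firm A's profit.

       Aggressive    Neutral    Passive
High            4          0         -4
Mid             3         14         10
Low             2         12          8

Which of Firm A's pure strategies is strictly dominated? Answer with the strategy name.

Low

Mid gives a strictly higher payoff than Low against every column: 3 > 2, 14 > 12, 10 > 8.
So Low is strictly dominated and Firm A never plays it.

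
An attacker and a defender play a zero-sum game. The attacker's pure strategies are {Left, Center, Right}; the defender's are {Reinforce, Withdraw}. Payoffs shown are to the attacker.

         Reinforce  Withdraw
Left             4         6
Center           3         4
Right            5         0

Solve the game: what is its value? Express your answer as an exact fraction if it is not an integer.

Row minima: Left → 4, Center → 3, Right → 0; maximin = 4.
Column maxima: Reinforce → 5, Withdraw → 6; minimax = 5.
4 ≠ 5, so there is no saddle point; optimal play is mixed.
Center is strictly dominated by Left, so the attacker never plays it.
On the remaining 2×2 (Left, Right vs Reinforce, Withdraw):
Let the attacker play Left with probability p. Expected payoff against Reinforce: 4p + 5(1−p) = −p + 5; against Withdraw: 6p + 0(1−p) = 6p.
Setting these equal: −p + 5 = 6p ⇒ −7p = -5 ⇒ p = 5/7, and the value is (-1)·(5/7) + 5 = 30/7.
For the defender: with q = P(Reinforce), equating Left's and Right's payoffs gives −2q + 6 = 5q ⇒ q = 6/7.

30/7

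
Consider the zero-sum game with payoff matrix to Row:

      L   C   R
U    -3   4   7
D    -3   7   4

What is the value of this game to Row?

Row minima: U → -3, D → -3; maximin = -3.
Column maxima: L → -3, C → 7, R → 7; minimax = -3.
Since maximin = minimax = -3, there is a saddle point and the value is -3.

-3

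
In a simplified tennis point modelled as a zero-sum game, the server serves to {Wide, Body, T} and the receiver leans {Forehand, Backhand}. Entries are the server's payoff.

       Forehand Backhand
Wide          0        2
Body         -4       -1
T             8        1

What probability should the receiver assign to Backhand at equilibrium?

Row minima: Wide → 0, Body → -4, T → 1; maximin = 1.
Column maxima: Forehand → 8, Backhand → 2; minimax = 2.
1 ≠ 2, so there is no saddle point; optimal play is mixed.
Body is strictly dominated by Wide, so the server never plays it.
On the remaining 2×2 (Wide, T vs Forehand, Backhand):
Let the server play Wide with probability p. Expected payoff against Forehand: 0p + 8(1−p) = −8p + 8; against Backhand: 2p + 1(1−p) = p + 1.
Setting these equal: −8p + 8 = p + 1 ⇒ −9p = -7 ⇒ p = 7/9, and the value is (-8)·(7/9) + 8 = 16/9.
For the receiver: with q = P(Forehand), equating Wide's and T's payoffs gives −2q + 2 = 7q + 1 ⇒ q = 1/9.

8/9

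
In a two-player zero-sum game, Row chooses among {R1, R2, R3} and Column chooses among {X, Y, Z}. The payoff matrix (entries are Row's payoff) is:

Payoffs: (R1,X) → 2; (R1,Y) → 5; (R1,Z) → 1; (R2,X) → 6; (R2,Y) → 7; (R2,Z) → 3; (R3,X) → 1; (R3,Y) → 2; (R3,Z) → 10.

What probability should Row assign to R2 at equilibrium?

Row minima: R1 → 1, R2 → 3, R3 → 1; maximin = 3.
Column maxima: X → 6, Y → 7, Z → 10; minimax = 6.
3 ≠ 6, so there is no saddle point; optimal play is mixed.
R1 is strictly dominated by R2, so Row never plays it.
Y is strictly dominated by X (it gives Row strictly more in every row), so Column never plays it.
On the remaining 2×2 (R2, R3 vs X, Z):
Let Row play R2 with probability p. Expected payoff against X: 6p + 1(1−p) = 5p + 1; against Z: 3p + 10(1−p) = −7p + 10.
Setting these equal: 5p + 1 = −7p + 10 ⇒ 12p = 9 ⇒ p = 3/4, and the value is (5)·(3/4) + 1 = 19/4.
For Column: with q = P(X), equating R2's and R3's payoffs gives 3q + 3 = −9q + 10 ⇒ q = 7/12.

3/4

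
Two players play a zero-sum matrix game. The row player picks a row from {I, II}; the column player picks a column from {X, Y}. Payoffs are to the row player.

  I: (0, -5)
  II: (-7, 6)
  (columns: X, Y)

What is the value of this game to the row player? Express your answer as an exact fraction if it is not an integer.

-35/18

Row minima: I → -5, II → -7; maximin = -5.
Column maxima: X → 0, Y → 6; minimax = 0.
-5 ≠ 0, so there is no saddle point; optimal play is mixed.
Let the row player play I with probability p. Expected payoff against X: 0p + (-7)(1−p) = 7p − 7; against Y: (-5)p + 6(1−p) = −11p + 6.
Setting these equal: 7p − 7 = −11p + 6 ⇒ 18p = 13 ⇒ p = 13/18, and the value is (7)·(13/18) − 7 = -35/18.
For the column player: with q = P(X), equating I's and II's payoffs gives 5q − 5 = −13q + 6 ⇒ q = 11/18.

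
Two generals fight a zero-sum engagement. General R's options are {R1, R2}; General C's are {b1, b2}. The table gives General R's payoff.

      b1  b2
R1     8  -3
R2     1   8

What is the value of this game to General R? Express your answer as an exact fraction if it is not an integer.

Row minima: R1 → -3, R2 → 1; maximin = 1.
Column maxima: b1 → 8, b2 → 8; minimax = 8.
1 ≠ 8, so there is no saddle point; optimal play is mixed.
Let General R play R1 with probability p. Expected payoff against b1: 8p + 1(1−p) = 7p + 1; against b2: (-3)p + 8(1−p) = −11p + 8.
Setting these equal: 7p + 1 = −11p + 8 ⇒ 18p = 7 ⇒ p = 7/18, and the value is (7)·(7/18) + 1 = 67/18.
For General C: with q = P(b1), equating R1's and R2's payoffs gives 11q − 3 = −7q + 8 ⇒ q = 11/18.

67/18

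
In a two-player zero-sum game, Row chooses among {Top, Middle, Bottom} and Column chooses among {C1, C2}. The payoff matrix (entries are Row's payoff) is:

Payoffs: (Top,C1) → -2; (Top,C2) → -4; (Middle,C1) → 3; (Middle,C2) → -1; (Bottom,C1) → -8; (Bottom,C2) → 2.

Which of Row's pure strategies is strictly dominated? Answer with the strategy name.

Middle gives a strictly higher payoff than Top against every column: 3 > -2, -1 > -4.
So Top is strictly dominated and Row never plays it.

Top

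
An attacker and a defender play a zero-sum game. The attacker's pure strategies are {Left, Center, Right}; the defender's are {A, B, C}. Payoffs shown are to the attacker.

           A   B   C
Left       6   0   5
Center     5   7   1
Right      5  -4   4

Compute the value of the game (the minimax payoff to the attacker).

Row minima: Left → 0, Center → 1, Right → -4; maximin = 1.
Column maxima: A → 6, B → 7, C → 5; minimax = 5.
1 ≠ 5, so there is no saddle point; optimal play is mixed.
Right is strictly dominated by Left, so the attacker never plays it.
A is strictly dominated by C (it gives the attacker strictly more in every row), so the defender never plays it.
On the remaining 2×2 (Left, Center vs B, C):
Let the attacker play Left with probability p. Expected payoff against B: 0p + 7(1−p) = −7p + 7; against C: 5p + 1(1−p) = 4p + 1.
Setting these equal: −7p + 7 = 4p + 1 ⇒ −11p = -6 ⇒ p = 6/11, and the value is (-7)·(6/11) + 7 = 35/11.
For the defender: with q = P(B), equating Left's and Center's payoffs gives −5q + 5 = 6q + 1 ⇒ q = 4/11.

35/11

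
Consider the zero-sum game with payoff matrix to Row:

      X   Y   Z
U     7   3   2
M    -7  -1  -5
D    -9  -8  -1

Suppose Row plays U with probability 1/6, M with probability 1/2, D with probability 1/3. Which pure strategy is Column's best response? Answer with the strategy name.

X

If Column plays X, Row's expected payoff is (1/6)·7 + (1/2)·(-7) + (1/3)·(-9) = -16/3.
If Column plays Y, Row's expected payoff is (1/6)·3 + (1/2)·(-1) + (1/3)·(-8) = -8/3.
If Column plays Z, Row's expected payoff is (1/6)·2 + (1/2)·(-5) + (1/3)·(-1) = -5/2.
Column minimizes Row's payoff; the smallest is -16/3, so the best response is X.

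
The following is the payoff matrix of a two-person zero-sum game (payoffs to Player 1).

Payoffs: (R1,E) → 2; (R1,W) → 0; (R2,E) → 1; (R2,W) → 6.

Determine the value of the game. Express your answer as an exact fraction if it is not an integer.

Row minima: R1 → 0, R2 → 1; maximin = 1.
Column maxima: E → 2, W → 6; minimax = 2.
1 ≠ 2, so there is no saddle point; optimal play is mixed.
Let Player 1 play R1 with probability p. Expected payoff against E: 2p + 1(1−p) = p + 1; against W: 0p + 6(1−p) = −6p + 6.
Setting these equal: p + 1 = −6p + 6 ⇒ 7p = 5 ⇒ p = 5/7, and the value is (1)·(5/7) + 1 = 12/7.
For Player 2: with q = P(E), equating R1's and R2's payoffs gives 2q = −5q + 6 ⇒ q = 6/7.

12/7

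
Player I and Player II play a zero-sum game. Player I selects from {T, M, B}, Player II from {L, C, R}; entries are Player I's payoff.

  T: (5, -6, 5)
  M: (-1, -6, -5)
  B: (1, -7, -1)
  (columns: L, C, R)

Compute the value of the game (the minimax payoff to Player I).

-6

Row minima: T → -6, M → -6, B → -7; maximin = -6.
Column maxima: L → 5, C → -6, R → 5; minimax = -6.
Since maximin = minimax = -6, there is a saddle point and the value is -6.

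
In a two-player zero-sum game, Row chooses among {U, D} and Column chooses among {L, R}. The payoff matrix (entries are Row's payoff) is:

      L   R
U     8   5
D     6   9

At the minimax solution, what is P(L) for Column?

Row minima: U → 5, D → 6; maximin = 6.
Column maxima: L → 8, R → 9; minimax = 8.
6 ≠ 8, so there is no saddle point; optimal play is mixed.
Let Row play U with probability p. Expected payoff against L: 8p + 6(1−p) = 2p + 6; against R: 5p + 9(1−p) = −4p + 9.
Setting these equal: 2p + 6 = −4p + 9 ⇒ 6p = 3 ⇒ p = 1/2, and the value is (2)·(1/2) + 6 = 7.
For Column: with q = P(L), equating U's and D's payoffs gives 3q + 5 = −3q + 9 ⇒ q = 2/3.

2/3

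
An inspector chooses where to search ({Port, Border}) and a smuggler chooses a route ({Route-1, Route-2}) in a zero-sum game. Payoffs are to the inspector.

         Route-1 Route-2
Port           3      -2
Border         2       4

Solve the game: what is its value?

16/7

Row minima: Port → -2, Border → 2; maximin = 2.
Column maxima: Route-1 → 3, Route-2 → 4; minimax = 3.
2 ≠ 3, so there is no saddle point; optimal play is mixed.
Let the inspector play Port with probability p. Expected payoff against Route-1: 3p + 2(1−p) = p + 2; against Route-2: (-2)p + 4(1−p) = −6p + 4.
Setting these equal: p + 2 = −6p + 4 ⇒ 7p = 2 ⇒ p = 2/7, and the value is (1)·(2/7) + 2 = 16/7.
For the smuggler: with q = P(Route-1), equating Port's and Border's payoffs gives 5q − 2 = −2q + 4 ⇒ q = 6/7.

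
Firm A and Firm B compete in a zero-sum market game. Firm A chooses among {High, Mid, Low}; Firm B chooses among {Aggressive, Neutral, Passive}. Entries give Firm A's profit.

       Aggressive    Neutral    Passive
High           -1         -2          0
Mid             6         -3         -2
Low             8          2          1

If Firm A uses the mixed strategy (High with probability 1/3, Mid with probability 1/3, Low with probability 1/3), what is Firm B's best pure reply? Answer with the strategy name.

If Firm B plays Aggressive, Firm A's expected payoff is (1/3)·(-1) + (1/3)·6 + (1/3)·8 = 13/3.
If Firm B plays Neutral, Firm A's expected payoff is (1/3)·(-2) + (1/3)·(-3) + (1/3)·2 = -1.
If Firm B plays Passive, Firm A's expected payoff is (1/3)·0 + (1/3)·(-2) + (1/3)·1 = -1/3.
Firm B minimizes Firm A's payoff; the smallest is -1, so the best response is Neutral.

Neutral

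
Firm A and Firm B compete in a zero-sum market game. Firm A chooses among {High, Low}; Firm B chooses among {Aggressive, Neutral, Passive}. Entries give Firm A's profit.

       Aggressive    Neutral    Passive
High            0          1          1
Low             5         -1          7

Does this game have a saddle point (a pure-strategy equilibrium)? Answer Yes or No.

Row minima: High → 0, Low → -1; maximin = 0.
Column maxima: Aggressive → 5, Neutral → 1, Passive → 7; minimax = 1.
0 ≠ 1, so no pure-strategy equilibrium exists.

No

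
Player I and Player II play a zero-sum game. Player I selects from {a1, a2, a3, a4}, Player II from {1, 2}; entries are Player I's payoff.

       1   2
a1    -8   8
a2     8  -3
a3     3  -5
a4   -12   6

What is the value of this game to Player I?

Row minima: a1 → -8, a2 → -3, a3 → -5, a4 → -12; maximin = -3.
Column maxima: 1 → 8, 2 → 8; minimax = 8.
-3 ≠ 8, so there is no saddle point; optimal play is mixed.
a3 is strictly dominated by a2, so Player I never plays it.
a4 is strictly dominated by a1, so Player I never plays it.
On the remaining 2×2 (a1, a2 vs 1, 2):
Let Player I play a1 with probability p. Expected payoff against 1: (-8)p + 8(1−p) = −16p + 8; against 2: 8p + (-3)(1−p) = 11p − 3.
Setting these equal: −16p + 8 = 11p − 3 ⇒ −27p = -11 ⇒ p = 11/27, and the value is (-16)·(11/27) + 8 = 40/27.
For Player II: with q = P(1), equating a1's and a2's payoffs gives −16q + 8 = 11q − 3 ⇒ q = 11/27.

40/27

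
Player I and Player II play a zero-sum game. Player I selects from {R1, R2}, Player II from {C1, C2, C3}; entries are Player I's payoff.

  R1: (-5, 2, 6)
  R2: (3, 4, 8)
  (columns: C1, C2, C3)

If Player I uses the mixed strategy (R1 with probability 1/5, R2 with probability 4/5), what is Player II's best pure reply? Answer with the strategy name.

C1

If Player II plays C1, Player I's expected payoff is (1/5)·(-5) + (4/5)·3 = 7/5.
If Player II plays C2, Player I's expected payoff is (1/5)·2 + (4/5)·4 = 18/5.
If Player II plays C3, Player I's expected payoff is (1/5)·6 + (4/5)·8 = 38/5.
Player II minimizes Player I's payoff; the smallest is 7/5, so the best response is C1.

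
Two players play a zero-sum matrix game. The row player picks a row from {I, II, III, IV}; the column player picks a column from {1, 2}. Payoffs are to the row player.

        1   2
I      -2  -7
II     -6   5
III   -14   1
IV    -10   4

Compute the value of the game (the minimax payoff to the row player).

-13/4

Row minima: I → -7, II → -6, III → -14, IV → -10; maximin = -6.
Column maxima: 1 → -2, 2 → 5; minimax = -2.
-6 ≠ -2, so there is no saddle point; optimal play is mixed.
III is strictly dominated by II, so the row player never plays it.
IV is strictly dominated by II, so the row player never plays it.
On the remaining 2×2 (I, II vs 1, 2):
Let the row player play I with probability p. Expected payoff against 1: (-2)p + (-6)(1−p) = 4p − 6; against 2: (-7)p + 5(1−p) = −12p + 5.
Setting these equal: 4p − 6 = −12p + 5 ⇒ 16p = 11 ⇒ p = 11/16, and the value is (4)·(11/16) − 6 = -13/4.
For the column player: with q = P(1), equating I's and II's payoffs gives 5q − 7 = −11q + 5 ⇒ q = 3/4.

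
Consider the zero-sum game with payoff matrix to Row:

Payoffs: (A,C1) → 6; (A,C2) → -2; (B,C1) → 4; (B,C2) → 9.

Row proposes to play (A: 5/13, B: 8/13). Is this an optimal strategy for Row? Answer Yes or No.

Against C1 this mix gives (5/13)·6 + (8/13)·4 = 62/13.
Against C2 this mix gives (5/13)·(-2) + (8/13)·9 = 62/13.
All of Column's active replies (C1, C2) yield 62/13, and no column does worse for Row. The mix makes Column indifferent and guarantees 62/13, so it is optimal.

Yes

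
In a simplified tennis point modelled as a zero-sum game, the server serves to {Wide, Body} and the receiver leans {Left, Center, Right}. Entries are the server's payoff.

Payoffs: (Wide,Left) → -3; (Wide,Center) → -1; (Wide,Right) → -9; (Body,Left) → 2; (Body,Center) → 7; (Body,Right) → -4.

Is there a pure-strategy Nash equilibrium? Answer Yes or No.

Row minima: Wide → -9, Body → -4; maximin = -4.
Column maxima: Left → 2, Center → 7, Right → -4; minimax = -4.
maximin = minimax = -4, so a saddle point exists.

Yes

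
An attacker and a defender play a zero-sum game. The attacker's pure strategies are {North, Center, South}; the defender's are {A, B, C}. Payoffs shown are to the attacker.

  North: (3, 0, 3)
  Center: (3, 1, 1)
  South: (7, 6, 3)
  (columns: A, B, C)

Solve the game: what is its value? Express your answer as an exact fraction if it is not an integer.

Row minima: North → 0, Center → 1, South → 3; maximin = 3.
Column maxima: A → 7, B → 6, C → 3; minimax = 3.
Since maximin = minimax = 3, there is a saddle point and the value is 3.

3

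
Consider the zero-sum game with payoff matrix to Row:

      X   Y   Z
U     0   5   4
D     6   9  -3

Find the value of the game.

24/13

Row minima: U → 0, D → -3; maximin = 0.
Column maxima: X → 6, Y → 9, Z → 4; minimax = 4.
0 ≠ 4, so there is no saddle point; optimal play is mixed.
Y is strictly dominated by X (it gives Row strictly more in every row), so Column never plays it.
On the remaining 2×2 (U, D vs X, Z):
Let Row play U with probability p. Expected payoff against X: 0p + 6(1−p) = −6p + 6; against Z: 4p + (-3)(1−p) = 7p − 3.
Setting these equal: −6p + 6 = 7p − 3 ⇒ −13p = -9 ⇒ p = 9/13, and the value is (-6)·(9/13) + 6 = 24/13.
For Column: with q = P(X), equating U's and D's payoffs gives −4q + 4 = 9q − 3 ⇒ q = 7/13.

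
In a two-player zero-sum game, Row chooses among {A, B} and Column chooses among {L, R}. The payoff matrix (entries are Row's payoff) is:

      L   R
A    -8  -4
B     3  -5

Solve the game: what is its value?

-13/3

Row minima: A → -8, B → -5; maximin = -5.
Column maxima: L → 3, R → -4; minimax = -4.
-5 ≠ -4, so there is no saddle point; optimal play is mixed.
Let Row play A with probability p. Expected payoff against L: (-8)p + 3(1−p) = −11p + 3; against R: (-4)p + (-5)(1−p) = p − 5.
Setting these equal: −11p + 3 = p − 5 ⇒ −12p = -8 ⇒ p = 2/3, and the value is (-11)·(2/3) + 3 = -13/3.
For Column: with q = P(L), equating A's and B's payoffs gives −4q − 4 = 8q − 5 ⇒ q = 1/12.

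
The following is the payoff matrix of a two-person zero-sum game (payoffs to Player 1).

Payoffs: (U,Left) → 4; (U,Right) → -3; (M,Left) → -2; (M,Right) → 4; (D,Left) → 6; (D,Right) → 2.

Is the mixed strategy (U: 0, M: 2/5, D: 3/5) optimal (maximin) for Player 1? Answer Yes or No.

Against Left this mix gives (2/5)·(-2) + (3/5)·6 = 14/5.
Against Right this mix gives (2/5)·4 + (3/5)·2 = 14/5.
All of Player 2's active replies (Left, Right) yield 14/5, and no column does worse for Player 1. The mix makes Player 2 indifferent and guarantees 14/5, so it is optimal.

Yes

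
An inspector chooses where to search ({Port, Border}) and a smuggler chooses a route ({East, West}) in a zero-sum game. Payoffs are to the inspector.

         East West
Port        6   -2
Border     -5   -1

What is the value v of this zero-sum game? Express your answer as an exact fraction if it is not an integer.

Row minima: Port → -2, Border → -5; maximin = -2.
Column maxima: East → 6, West → -1; minimax = -1.
-2 ≠ -1, so there is no saddle point; optimal play is mixed.
Let the inspector play Port with probability p. Expected payoff against East: 6p + (-5)(1−p) = 11p − 5; against West: (-2)p + (-1)(1−p) = −p − 1.
Setting these equal: 11p − 5 = −p − 1 ⇒ 12p = 4 ⇒ p = 1/3, and the value is (11)·(1/3) − 5 = -4/3.
For the smuggler: with q = P(East), equating Port's and Border's payoffs gives 8q − 2 = −4q − 1 ⇒ q = 1/12.

-4/3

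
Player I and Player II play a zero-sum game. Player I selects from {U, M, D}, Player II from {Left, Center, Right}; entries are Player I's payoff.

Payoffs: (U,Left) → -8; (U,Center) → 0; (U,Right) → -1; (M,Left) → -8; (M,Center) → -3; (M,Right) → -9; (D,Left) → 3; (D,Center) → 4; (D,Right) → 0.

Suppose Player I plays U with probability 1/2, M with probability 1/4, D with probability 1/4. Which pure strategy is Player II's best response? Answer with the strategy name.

If Player II plays Left, Player I's expected payoff is (1/2)·(-8) + (1/4)·(-8) + (1/4)·3 = -21/4.
If Player II plays Center, Player I's expected payoff is (1/2)·0 + (1/4)·(-3) + (1/4)·4 = 1/4.
If Player II plays Right, Player I's expected payoff is (1/2)·(-1) + (1/4)·(-9) + (1/4)·0 = -11/4.
Player II minimizes Player I's payoff; the smallest is -21/4, so the best response is Left.

Left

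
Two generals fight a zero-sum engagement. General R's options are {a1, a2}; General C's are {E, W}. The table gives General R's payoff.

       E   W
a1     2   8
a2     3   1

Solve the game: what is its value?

11/4

Row minima: a1 → 2, a2 → 1; maximin = 2.
Column maxima: E → 3, W → 8; minimax = 3.
2 ≠ 3, so there is no saddle point; optimal play is mixed.
Let General R play a1 with probability p. Expected payoff against E: 2p + 3(1−p) = −p + 3; against W: 8p + 1(1−p) = 7p + 1.
Setting these equal: −p + 3 = 7p + 1 ⇒ −8p = -2 ⇒ p = 1/4, and the value is (-1)·(1/4) + 3 = 11/4.
For General C: with q = P(E), equating a1's and a2's payoffs gives −6q + 8 = 2q + 1 ⇒ q = 7/8.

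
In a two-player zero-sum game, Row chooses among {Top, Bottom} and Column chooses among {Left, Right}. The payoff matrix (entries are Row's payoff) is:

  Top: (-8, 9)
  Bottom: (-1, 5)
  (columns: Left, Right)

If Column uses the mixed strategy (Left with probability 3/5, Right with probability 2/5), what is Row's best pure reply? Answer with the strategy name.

Bottom

Expected payoff of Top: (3/5)·(-8) + (2/5)·9 = -6/5.
Expected payoff of Bottom: (3/5)·(-1) + (2/5)·5 = 7/5.
The largest is 7/5, so Row's best response is Bottom.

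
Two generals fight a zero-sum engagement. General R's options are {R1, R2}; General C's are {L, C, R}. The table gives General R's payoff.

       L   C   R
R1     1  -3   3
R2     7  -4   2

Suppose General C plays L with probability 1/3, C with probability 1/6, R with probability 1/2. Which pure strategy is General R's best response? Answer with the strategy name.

R2

Expected payoff of R1: (1/3)·1 + (1/6)·(-3) + (1/2)·3 = 4/3.
Expected payoff of R2: (1/3)·7 + (1/6)·(-4) + (1/2)·2 = 8/3.
The largest is 8/3, so General R's best response is R2.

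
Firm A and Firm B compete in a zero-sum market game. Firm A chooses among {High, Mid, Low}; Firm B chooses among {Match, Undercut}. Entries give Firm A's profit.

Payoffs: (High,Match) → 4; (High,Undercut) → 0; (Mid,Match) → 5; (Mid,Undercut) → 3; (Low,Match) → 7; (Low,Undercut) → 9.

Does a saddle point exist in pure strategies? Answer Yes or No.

Row minima: High → 0, Mid → 3, Low → 7; maximin = 7.
Column maxima: Match → 7, Undercut → 9; minimax = 7.
maximin = minimax = 7, so a saddle point exists.

Yes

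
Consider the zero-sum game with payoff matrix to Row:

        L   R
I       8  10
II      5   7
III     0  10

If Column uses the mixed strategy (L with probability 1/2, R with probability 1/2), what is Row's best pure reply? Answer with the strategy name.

I

Expected payoff of I: (1/2)·8 + (1/2)·10 = 9.
Expected payoff of II: (1/2)·5 + (1/2)·7 = 6.
Expected payoff of III: (1/2)·0 + (1/2)·10 = 5.
The largest is 9, so Row's best response is I.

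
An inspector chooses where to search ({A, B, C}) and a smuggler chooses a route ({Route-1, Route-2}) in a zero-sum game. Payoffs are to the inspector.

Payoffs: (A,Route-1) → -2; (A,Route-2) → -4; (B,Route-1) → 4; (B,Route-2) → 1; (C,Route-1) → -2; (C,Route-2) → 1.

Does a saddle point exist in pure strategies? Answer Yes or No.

Row minima: A → -4, B → 1, C → -2; maximin = 1.
Column maxima: Route-1 → 4, Route-2 → 1; minimax = 1.
maximin = minimax = 1, so a saddle point exists.

Yes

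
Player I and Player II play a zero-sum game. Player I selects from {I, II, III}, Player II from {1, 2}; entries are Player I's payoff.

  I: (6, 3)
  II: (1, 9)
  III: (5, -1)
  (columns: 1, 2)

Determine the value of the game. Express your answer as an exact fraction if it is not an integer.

Row minima: I → 3, II → 1, III → -1; maximin = 3.
Column maxima: 1 → 6, 2 → 9; minimax = 6.
3 ≠ 6, so there is no saddle point; optimal play is mixed.
III is strictly dominated by I, so Player I never plays it.
On the remaining 2×2 (I, II vs 1, 2):
Let Player I play I with probability p. Expected payoff against 1: 6p + 1(1−p) = 5p + 1; against 2: 3p + 9(1−p) = −6p + 9.
Setting these equal: 5p + 1 = −6p + 9 ⇒ 11p = 8 ⇒ p = 8/11, and the value is (5)·(8/11) + 1 = 51/11.
For Player II: with q = P(1), equating I's and II's payoffs gives 3q + 3 = −8q + 9 ⇒ q = 6/11.

51/11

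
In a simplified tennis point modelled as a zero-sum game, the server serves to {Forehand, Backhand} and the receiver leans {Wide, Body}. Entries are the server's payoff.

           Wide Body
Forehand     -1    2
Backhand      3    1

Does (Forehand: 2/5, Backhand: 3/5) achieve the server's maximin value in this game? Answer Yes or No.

Against Wide this mix gives (2/5)·(-1) + (3/5)·3 = 7/5.
Against Body this mix gives (2/5)·2 + (3/5)·1 = 7/5.
All of the receiver's active replies (Wide, Body) yield 7/5, and no column does worse for the server. The mix makes the receiver indifferent and guarantees 7/5, so it is optimal.

Yes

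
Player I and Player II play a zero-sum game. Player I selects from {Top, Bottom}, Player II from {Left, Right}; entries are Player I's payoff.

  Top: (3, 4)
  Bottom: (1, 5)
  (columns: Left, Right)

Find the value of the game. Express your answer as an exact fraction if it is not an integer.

3

Row minima: Top → 3, Bottom → 1; maximin = 3.
Column maxima: Left → 3, Right → 5; minimax = 3.
Since maximin = minimax = 3, there is a saddle point and the value is 3.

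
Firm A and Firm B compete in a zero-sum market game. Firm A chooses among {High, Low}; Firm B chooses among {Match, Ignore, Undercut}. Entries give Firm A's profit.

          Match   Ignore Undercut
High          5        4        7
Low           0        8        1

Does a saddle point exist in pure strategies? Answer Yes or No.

No

Row minima: High → 4, Low → 0; maximin = 4.
Column maxima: Match → 5, Ignore → 8, Undercut → 7; minimax = 5.
4 ≠ 5, so no pure-strategy equilibrium exists.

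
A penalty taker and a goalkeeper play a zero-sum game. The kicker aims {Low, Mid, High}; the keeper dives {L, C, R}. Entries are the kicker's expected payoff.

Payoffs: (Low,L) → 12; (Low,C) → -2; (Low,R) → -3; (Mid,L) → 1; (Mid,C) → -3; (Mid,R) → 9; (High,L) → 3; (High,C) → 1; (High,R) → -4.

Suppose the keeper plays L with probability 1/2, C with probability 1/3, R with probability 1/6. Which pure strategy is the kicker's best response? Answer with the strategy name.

Low

Expected payoff of Low: (1/2)·12 + (1/3)·(-2) + (1/6)·(-3) = 29/6.
Expected payoff of Mid: (1/2)·1 + (1/3)·(-3) + (1/6)·9 = 1.
Expected payoff of High: (1/2)·3 + (1/3)·1 + (1/6)·(-4) = 7/6.
The largest is 29/6, so the kicker's best response is Low.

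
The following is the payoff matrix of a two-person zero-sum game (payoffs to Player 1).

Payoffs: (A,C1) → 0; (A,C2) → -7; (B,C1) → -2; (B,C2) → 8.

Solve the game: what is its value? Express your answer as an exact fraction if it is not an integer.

-14/17

Row minima: A → -7, B → -2; maximin = -2.
Column maxima: C1 → 0, C2 → 8; minimax = 0.
-2 ≠ 0, so there is no saddle point; optimal play is mixed.
Let Player 1 play A with probability p. Expected payoff against C1: 0p + (-2)(1−p) = 2p − 2; against C2: (-7)p + 8(1−p) = −15p + 8.
Setting these equal: 2p − 2 = −15p + 8 ⇒ 17p = 10 ⇒ p = 10/17, and the value is (2)·(10/17) − 2 = -14/17.
For Player 2: with q = P(C1), equating A's and B's payoffs gives 7q − 7 = −10q + 8 ⇒ q = 15/17.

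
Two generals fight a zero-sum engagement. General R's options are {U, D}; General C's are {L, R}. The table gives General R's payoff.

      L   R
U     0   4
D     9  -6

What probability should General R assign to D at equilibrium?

4/19

Row minima: U → 0, D → -6; maximin = 0.
Column maxima: L → 9, R → 4; minimax = 4.
0 ≠ 4, so there is no saddle point; optimal play is mixed.
Let General R play U with probability p. Expected payoff against L: 0p + 9(1−p) = −9p + 9; against R: 4p + (-6)(1−p) = 10p − 6.
Setting these equal: −9p + 9 = 10p − 6 ⇒ −19p = -15 ⇒ p = 15/19, and the value is (-9)·(15/19) + 9 = 36/19.
For General C: with q = P(L), equating U's and D's payoffs gives −4q + 4 = 15q − 6 ⇒ q = 10/19.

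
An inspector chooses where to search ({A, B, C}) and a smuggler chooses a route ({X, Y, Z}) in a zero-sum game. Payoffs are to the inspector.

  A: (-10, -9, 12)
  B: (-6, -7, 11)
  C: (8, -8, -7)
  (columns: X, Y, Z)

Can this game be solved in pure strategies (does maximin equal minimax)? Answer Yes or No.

Yes

Row minima: A → -10, B → -7, C → -8; maximin = -7.
Column maxima: X → 8, Y → -7, Z → 12; minimax = -7.
maximin = minimax = -7, so a saddle point exists.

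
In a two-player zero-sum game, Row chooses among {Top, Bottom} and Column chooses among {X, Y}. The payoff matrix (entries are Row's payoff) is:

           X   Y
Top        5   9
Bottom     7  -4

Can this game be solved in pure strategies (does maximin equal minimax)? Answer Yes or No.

Row minima: Top → 5, Bottom → -4; maximin = 5.
Column maxima: X → 7, Y → 9; minimax = 7.
5 ≠ 7, so no pure-strategy equilibrium exists.

No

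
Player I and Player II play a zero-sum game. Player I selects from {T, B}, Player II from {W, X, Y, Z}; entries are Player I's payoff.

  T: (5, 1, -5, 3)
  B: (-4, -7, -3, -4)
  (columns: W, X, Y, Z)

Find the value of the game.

-19/5

Row minima: T → -5, B → -7; maximin = -5.
Column maxima: W → 5, X → 1, Y → -3, Z → 3; minimax = -3.
-5 ≠ -3, so there is no saddle point; optimal play is mixed.
W is strictly dominated by X (it gives Player I strictly more in every row), so Player II never plays it.
Z is strictly dominated by X (it gives Player I strictly more in every row), so Player II never plays it.
On the remaining 2×2 (T, B vs X, Y):
Let Player I play T with probability p. Expected payoff against X: 1p + (-7)(1−p) = 8p − 7; against Y: (-5)p + (-3)(1−p) = −2p − 3.
Setting these equal: 8p − 7 = −2p − 3 ⇒ 10p = 4 ⇒ p = 2/5, and the value is (8)·(2/5) − 7 = -19/5.
For Player II: with q = P(X), equating T's and B's payoffs gives 6q − 5 = −4q − 3 ⇒ q = 1/5.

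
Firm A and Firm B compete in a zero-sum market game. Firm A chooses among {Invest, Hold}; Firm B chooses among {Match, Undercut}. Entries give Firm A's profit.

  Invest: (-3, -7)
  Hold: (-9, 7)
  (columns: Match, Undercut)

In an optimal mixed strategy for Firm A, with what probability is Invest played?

Row minima: Invest → -7, Hold → -9; maximin = -7.
Column maxima: Match → -3, Undercut → 7; minimax = -3.
-7 ≠ -3, so there is no saddle point; optimal play is mixed.
Let Firm A play Invest with probability p. Expected payoff against Match: (-3)p + (-9)(1−p) = 6p − 9; against Undercut: (-7)p + 7(1−p) = −14p + 7.
Setting these equal: 6p − 9 = −14p + 7 ⇒ 20p = 16 ⇒ p = 4/5, and the value is (6)·(4/5) − 9 = -21/5.
For Firm B: with q = P(Match), equating Invest's and Hold's payoffs gives 4q − 7 = −16q + 7 ⇒ q = 7/10.

4/5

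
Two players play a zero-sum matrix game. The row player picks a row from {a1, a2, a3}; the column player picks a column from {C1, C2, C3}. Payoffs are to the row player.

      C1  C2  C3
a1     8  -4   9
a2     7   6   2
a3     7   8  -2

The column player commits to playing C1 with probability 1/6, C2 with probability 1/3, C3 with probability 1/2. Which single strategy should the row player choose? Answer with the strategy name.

a1

Expected payoff of a1: (1/6)·8 + (1/3)·(-4) + (1/2)·9 = 9/2.
Expected payoff of a2: (1/6)·7 + (1/3)·6 + (1/2)·2 = 25/6.
Expected payoff of a3: (1/6)·7 + (1/3)·8 + (1/2)·(-2) = 17/6.
The largest is 9/2, so the row player's best response is a1.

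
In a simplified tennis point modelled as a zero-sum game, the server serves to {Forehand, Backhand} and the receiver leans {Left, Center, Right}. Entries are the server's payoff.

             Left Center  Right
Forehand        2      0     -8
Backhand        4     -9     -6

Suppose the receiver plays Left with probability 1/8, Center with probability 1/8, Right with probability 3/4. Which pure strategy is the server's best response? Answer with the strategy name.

Expected payoff of Forehand: (1/8)·2 + (1/8)·0 + (3/4)·(-8) = -23/4.
Expected payoff of Backhand: (1/8)·4 + (1/8)·(-9) + (3/4)·(-6) = -41/8.
The largest is -41/8, so the server's best response is Backhand.

Backhand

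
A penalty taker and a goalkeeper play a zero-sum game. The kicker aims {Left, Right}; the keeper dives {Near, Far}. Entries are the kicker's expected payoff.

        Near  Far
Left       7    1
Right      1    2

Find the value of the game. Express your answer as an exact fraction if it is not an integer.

13/7

Row minima: Left → 1, Right → 1; maximin = 1.
Column maxima: Near → 7, Far → 2; minimax = 2.
1 ≠ 2, so there is no saddle point; optimal play is mixed.
Let the kicker play Left with probability p. Expected payoff against Near: 7p + 1(1−p) = 6p + 1; against Far: 1p + 2(1−p) = −p + 2.
Setting these equal: 6p + 1 = −p + 2 ⇒ 7p = 1 ⇒ p = 1/7, and the value is (6)·(1/7) + 1 = 13/7.
For the keeper: with q = P(Near), equating Left's and Right's payoffs gives 6q + 1 = −q + 2 ⇒ q = 1/7.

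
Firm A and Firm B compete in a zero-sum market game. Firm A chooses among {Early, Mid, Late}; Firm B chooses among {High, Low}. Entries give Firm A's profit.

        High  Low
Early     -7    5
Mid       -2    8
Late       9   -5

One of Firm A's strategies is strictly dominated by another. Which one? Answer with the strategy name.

Early

Mid gives a strictly higher payoff than Early against every column: -2 > -7, 8 > 5.
So Early is strictly dominated and Firm A never plays it.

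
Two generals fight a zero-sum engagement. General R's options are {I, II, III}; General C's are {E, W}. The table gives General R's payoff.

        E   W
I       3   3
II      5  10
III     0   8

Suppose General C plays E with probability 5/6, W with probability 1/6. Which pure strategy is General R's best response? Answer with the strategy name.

II

Expected payoff of I: (5/6)·3 + (1/6)·3 = 3.
Expected payoff of II: (5/6)·5 + (1/6)·10 = 35/6.
Expected payoff of III: (5/6)·0 + (1/6)·8 = 4/3.
The largest is 35/6, so General R's best response is II.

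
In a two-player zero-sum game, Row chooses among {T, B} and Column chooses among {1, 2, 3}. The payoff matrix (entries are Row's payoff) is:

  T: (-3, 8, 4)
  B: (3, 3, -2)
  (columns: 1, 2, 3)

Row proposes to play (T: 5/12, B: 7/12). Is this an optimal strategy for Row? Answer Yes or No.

Yes

Against 1 this mix gives (5/12)·(-3) + (7/12)·3 = 1/2.
Against 2 this mix gives (5/12)·8 + (7/12)·3 = 61/12.
Against 3 this mix gives (5/12)·4 + (7/12)·(-2) = 1/2.
All of Column's active replies (1, 3) yield 1/2, and no column does worse for Row. The mix makes Column indifferent and guarantees 1/2, so it is optimal.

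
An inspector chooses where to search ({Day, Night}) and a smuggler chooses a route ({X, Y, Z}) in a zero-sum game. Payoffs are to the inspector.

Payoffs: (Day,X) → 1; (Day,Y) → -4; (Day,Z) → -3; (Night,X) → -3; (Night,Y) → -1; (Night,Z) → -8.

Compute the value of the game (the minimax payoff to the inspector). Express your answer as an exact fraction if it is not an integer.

-29/8

Row minima: Day → -4, Night → -8; maximin = -4.
Column maxima: X → 1, Y → -1, Z → -3; minimax = -3.
-4 ≠ -3, so there is no saddle point; optimal play is mixed.
X is strictly dominated by Z (it gives the inspector strictly more in every row), so the smuggler never plays it.
On the remaining 2×2 (Day, Night vs Y, Z):
Let the inspector play Day with probability p. Expected payoff against Y: (-4)p + (-1)(1−p) = −3p − 1; against Z: (-3)p + (-8)(1−p) = 5p − 8.
Setting these equal: −3p − 1 = 5p − 8 ⇒ −8p = -7 ⇒ p = 7/8, and the value is (-3)·(7/8) − 1 = -29/8.
For the smuggler: with q = P(Y), equating Day's and Night's payoffs gives −q − 3 = 7q − 8 ⇒ q = 5/8.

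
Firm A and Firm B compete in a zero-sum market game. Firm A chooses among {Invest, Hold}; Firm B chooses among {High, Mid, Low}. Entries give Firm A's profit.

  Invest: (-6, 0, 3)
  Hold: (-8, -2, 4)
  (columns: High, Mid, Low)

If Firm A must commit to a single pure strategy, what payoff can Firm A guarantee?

-6

Row minima: Invest → -6, Hold → -8.
The best of these is -6.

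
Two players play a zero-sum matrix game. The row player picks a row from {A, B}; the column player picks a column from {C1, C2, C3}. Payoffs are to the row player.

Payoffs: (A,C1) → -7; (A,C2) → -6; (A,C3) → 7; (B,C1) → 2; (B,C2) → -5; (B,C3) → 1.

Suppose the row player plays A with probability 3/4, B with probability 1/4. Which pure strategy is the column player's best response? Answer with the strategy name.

C2

If the column player plays C1, the row player's expected payoff is (3/4)·(-7) + (1/4)·2 = -19/4.
If the column player plays C2, the row player's expected payoff is (3/4)·(-6) + (1/4)·(-5) = -23/4.
If the column player plays C3, the row player's expected payoff is (3/4)·7 + (1/4)·1 = 11/2.
The column player minimizes the row player's payoff; the smallest is -23/4, so the best response is C2.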